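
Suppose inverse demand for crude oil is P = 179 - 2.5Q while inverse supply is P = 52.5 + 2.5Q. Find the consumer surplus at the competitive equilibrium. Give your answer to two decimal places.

Setting demand equal to supply, 126.5 = 5Q, so Q* = 25.3 and P* = 115.75.
CS is the area between the demand curve and P* from 0 to Q*: (1/2)(25.3)(63.25) = 800.1125.

800.11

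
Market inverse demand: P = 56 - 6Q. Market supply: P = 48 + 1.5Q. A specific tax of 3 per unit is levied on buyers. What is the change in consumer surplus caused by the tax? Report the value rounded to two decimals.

-2.08

Without the tax, 56 - 6Q = 48 + 1.5Q so Q* = 1.0667 and P* = 49.6.
A tax on buyers shifts demand down by 3: (56 - 3) - 6Q = 48 + 1.5Q, so Q_t = 0.6667. Buyers pay P_b = 52; sellers receive P_s = P_b - 3 = 49.
Consumers lose the trapezoid between P* and P_b out to Q_t plus the triangle from Q_t to Q*: change in CS = 1.3333 - 3.4133 = -2.08.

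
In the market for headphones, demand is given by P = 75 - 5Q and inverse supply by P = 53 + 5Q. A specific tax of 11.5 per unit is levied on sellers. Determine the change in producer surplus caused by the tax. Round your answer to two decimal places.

-9.34

Without the tax, 75 - 5Q = 53 + 5Q so Q* = 2.2 and P* = 64.
With the tax, sellers need 11.5 more per unit: 75 - 5Q = 53 + 5Q + 11.5, so Q_t = 1.05. Buyers pay P_b = 69.75; sellers receive P_s = P_b - 11.5 = 58.25.
Producers lose the trapezoid between P_s and P* out to Q_t plus the triangle from Q_t to Q*: change in PS = 2.7563 - 12.1 = -9.3438.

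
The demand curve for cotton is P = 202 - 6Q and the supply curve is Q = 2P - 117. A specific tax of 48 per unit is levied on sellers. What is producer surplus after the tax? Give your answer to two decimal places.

Rewriting supply in inverse form: P = 58.5 + 0.5Q.
Without the tax, 202 - 6Q = 58.5 + 0.5Q so Q* = 22.0769 and P* = 69.5385.
A tax on sellers shifts supply up by 48: 202 - 6Q = 58.5 + 0.5Q + 48, so Q_t = 14.6923. Buyers pay P_b = 113.8462; sellers receive P_s = P_b - 48 = 65.8462.
Producer surplus is the triangle above supply below P_s: (1/2)(14.6923)(65.8462 - 58.5) = 53.966.

53.97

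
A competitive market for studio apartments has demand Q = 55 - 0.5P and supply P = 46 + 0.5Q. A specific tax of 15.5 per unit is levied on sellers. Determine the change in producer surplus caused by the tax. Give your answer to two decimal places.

-69.75

Rewriting demand in inverse form: P = 110 - 2Q.
Without the tax, 110 - 2Q = 46 + 0.5Q so Q* = 25.6 and P* = 58.8.
With the tax, sellers need 15.5 more per unit: 110 - 2Q = 46 + 0.5Q + 15.5, so Q_t = 19.4. Buyers pay P_b = 71.2; sellers receive P_s = P_b - 15.5 = 55.7.
PS falls from (1/2)(25.6)(12.8) = 163.84 to (1/2)(19.4)(9.7) = 94.09, a change of -69.75.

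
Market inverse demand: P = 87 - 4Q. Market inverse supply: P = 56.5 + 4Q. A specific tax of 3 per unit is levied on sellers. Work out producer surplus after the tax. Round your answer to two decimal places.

23.63

Pre-tax equilibrium: 87 - 4Q = 56.5 + 4Q gives Q* = 3.8125, P* = 71.75.
With the tax, sellers need 3 more per unit: 87 - 4Q = 56.5 + 4Q + 3, so Q_t = 3.4375. Buyers pay P_b = 73.25; sellers receive P_s = P_b - 3 = 70.25.
Producer surplus is the triangle above supply below P_s: (1/2)(3.4375)(70.25 - 56.5) = 23.6328.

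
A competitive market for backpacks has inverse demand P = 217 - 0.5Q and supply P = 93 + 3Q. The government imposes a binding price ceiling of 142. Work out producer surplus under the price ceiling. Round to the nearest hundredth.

400.17

Free-market equilibrium: 217 - 0.5Q = 93 + 3Q gives Q* = 35.4286, P* = 199.2857.
At the ceiling price 142, quantity supplied is (142 - 93)/3 = 16.3333; supply is the short side, so Q = 16.3333 trades at P = 142.
PS is the triangle above supply below 142: (1/2)(16.3333)(142 - 93) = 400.1667.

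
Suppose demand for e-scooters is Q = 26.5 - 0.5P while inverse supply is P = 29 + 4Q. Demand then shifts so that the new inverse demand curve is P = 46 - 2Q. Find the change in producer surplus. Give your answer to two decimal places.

Rewriting demand in inverse form: P = 53 - 2Q.
Initial equilibrium: Q_0 = 4, P_0 = 45; CS_0 = (1/2)(4)(8) = 16, PS_0 = (1/2)(4)(16) = 32.
New equilibrium: 46 - 2Q = 29 + 4Q gives Q_1 = 2.8333, P_1 = 40.3333; CS_1 = 8.0278, PS_1 = 16.0556.
Change in producer surplus = 16.0556 - 32 = -15.9444.

-15.94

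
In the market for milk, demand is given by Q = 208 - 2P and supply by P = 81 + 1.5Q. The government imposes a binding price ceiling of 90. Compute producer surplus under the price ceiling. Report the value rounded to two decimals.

Rewriting demand in inverse form: P = 104 - 0.5Q.
Free-market equilibrium: 104 - 0.5Q = 81 + 1.5Q gives Q* = 11.5, P* = 98.25.
At the ceiling price 90, quantity supplied is (90 - 81)/1.5 = 6; supply is the short side, so Q = 6 trades at P = 90.
PS is the triangle above supply below 90: (1/2)(6)(90 - 81) = 27.

27.00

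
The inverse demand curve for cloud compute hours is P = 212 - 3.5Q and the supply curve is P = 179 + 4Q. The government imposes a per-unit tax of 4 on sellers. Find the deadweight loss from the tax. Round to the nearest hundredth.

Pre-tax equilibrium: 212 - 3.5Q = 179 + 4Q gives Q* = 4.4, P* = 196.6.
With the tax, sellers need 4 more per unit: 212 - 3.5Q = 179 + 4Q + 4, so Q_t = 3.8667. Buyers pay P_b = 198.4667; sellers receive P_s = P_b - 4 = 194.4667.
Deadweight loss is the triangle between the curves from Q_t to Q*: (1/2)(4.4 - 3.8667)(4) = 1.0667.

1.07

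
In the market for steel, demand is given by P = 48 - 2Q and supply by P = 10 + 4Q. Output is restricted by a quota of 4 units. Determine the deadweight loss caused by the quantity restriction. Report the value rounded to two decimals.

Without the quota, 48 - 2Q = 10 + 4Q gives Q* = 6.3333.
At Q = 4 the demand price is 48 - 2(4) = 40 and the supply price is 10 + 4(4) = 26.
Deadweight loss is the triangle between the curves from 4 to 6.3333: (1/2)(40 - 26)(6.3333 - 4) = 16.3333.

16.33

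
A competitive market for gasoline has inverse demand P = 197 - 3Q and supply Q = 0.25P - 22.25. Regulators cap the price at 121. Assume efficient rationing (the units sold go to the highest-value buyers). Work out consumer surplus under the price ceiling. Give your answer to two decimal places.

Rewriting supply in inverse form: P = 89 + 4Q.
Free-market equilibrium: 197 - 3Q = 89 + 4Q gives Q* = 15.4286, P* = 150.7143.
At P = 121, sellers supply (121 - 89)/4 = 8 while buyers want more, so the quantity traded is 8 at price 121.
The demand price at Q = 8 is 173. CS is the trapezoid between demand and 121 over [0, 8]: (1/2)[(197 - 121) + (173 - 121)](8) = 512.

512.00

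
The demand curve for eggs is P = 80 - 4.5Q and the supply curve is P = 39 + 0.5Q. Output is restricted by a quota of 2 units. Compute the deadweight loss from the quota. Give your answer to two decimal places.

96.10

Unrestricted equilibrium: Q* = (80 - 39)/(4.5 + 0.5) = 8.2.
At Q = 2 the demand price is 80 - 4.5(2) = 71 and the supply price is 39 + 0.5(2) = 40.
Deadweight loss is the triangle between the curves from 2 to 8.2: (1/2)(71 - 40)(8.2 - 2) = 96.1.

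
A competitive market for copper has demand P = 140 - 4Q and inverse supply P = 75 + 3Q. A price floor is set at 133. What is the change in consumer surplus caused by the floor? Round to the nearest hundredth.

-166.32

Free-market equilibrium: 140 - 4Q = 75 + 3Q gives Q* = 9.2857, P* = 102.8571.
At the floor price 133, quantity demanded is (140 - 133)/4 = 1.75; demand is the short side, so Q = 1.75 trades at P = 133.
CS goes from (1/2)(9.2857)(37.1429) = 172.449 to 6.125 (computed as (140 - 133)(1.75) - (1/2)(4)(1.75)^2), a change of -166.324.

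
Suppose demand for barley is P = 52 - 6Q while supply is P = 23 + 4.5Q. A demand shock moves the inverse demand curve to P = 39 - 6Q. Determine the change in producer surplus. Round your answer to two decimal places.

Initial equilibrium: Q_0 = 2.7619, P_0 = 35.4286; CS_0 = (1/2)(2.7619)(16.5714) = 22.8844, PS_0 = (1/2)(2.7619)(12.4286) = 17.1633.
New equilibrium: 39 - 6Q = 23 + 4.5Q gives Q_1 = 1.5238, P_1 = 29.8571; CS_1 = 6.966, PS_1 = 5.2245.
Change in producer surplus = 5.2245 - 17.1633 = -11.9388.

-11.94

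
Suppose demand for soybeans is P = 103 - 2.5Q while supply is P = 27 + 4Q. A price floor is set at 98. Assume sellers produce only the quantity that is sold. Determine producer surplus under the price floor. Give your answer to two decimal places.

134.00

Without the control, 103 - 2.5Q = 27 + 4Q so Q* = 11.6923 and P* = 73.7692.
At P = 98, buyers demand (103 - 98)/2.5 = 2 while sellers would supply more, so the quantity traded is 2 at price 98.
The supply price at Q = 2 is 35. PS is the trapezoid between 98 and supply over [0, 2]: (1/2)[(98 - 27) + (98 - 35)](2) = 134.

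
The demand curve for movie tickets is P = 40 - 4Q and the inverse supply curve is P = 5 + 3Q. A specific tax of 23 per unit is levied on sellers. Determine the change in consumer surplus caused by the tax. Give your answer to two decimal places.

-44.12

Without the tax, 40 - 4Q = 5 + 3Q so Q* = 5 and P* = 20.
A tax on sellers shifts supply up by 23: 40 - 4Q = 5 + 3Q + 23, so Q_t = 1.7143. Buyers pay P_b = 33.1429; sellers receive P_s = P_b - 23 = 10.1429.
Consumers lose the trapezoid between P* and P_b out to Q_t plus the triangle from Q_t to Q*: change in CS = 5.8776 - 50 = -44.1224.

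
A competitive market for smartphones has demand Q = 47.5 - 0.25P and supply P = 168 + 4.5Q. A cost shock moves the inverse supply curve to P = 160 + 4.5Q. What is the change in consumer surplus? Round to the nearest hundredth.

Rewriting demand in inverse form: P = 190 - 4Q.
Initial equilibrium: Q_0 = 2.5882, P_0 = 179.6471; CS_0 = (1/2)(2.5882)(10.3529) = 13.3979, PS_0 = (1/2)(2.5882)(11.6471) = 15.0727.
New equilibrium: 190 - 4Q = 160 + 4.5Q gives Q_1 = 3.5294, P_1 = 175.8824; CS_1 = 24.9135, PS_1 = 28.0277.
Change in consumer surplus = 24.9135 - 13.3979 = 11.5156.

11.52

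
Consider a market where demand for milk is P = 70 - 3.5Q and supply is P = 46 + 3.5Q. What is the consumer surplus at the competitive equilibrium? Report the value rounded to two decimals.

20.57

Equilibrium: 70 - 3.5Q = 46 + 3.5Q, so Q* = 3.4286 and P* = 58.
Consumer surplus is the triangle under demand above P*: (1/2)(3.4286)(70 - 58) = (1/2)(3.4286)(12) = 20.5714.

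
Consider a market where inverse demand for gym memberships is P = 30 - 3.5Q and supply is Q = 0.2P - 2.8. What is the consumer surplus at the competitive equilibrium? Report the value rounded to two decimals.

Rewriting supply in inverse form: P = 14 + 5Q.
Equilibrium: 30 - 3.5Q = 14 + 5Q, so Q* = 1.8824 and P* = 23.4118.
CS is the area between the demand curve and P* from 0 to Q*: (1/2)(1.8824)(6.5882) = 6.2007.

6.20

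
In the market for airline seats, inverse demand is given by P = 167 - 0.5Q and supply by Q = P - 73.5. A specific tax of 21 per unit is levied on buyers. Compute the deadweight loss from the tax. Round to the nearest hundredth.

147.00

Rewriting supply in inverse form: P = 73.5 + Q.
Without the tax, 167 - 0.5Q = 73.5 + Q so Q* = 62.3333 and P* = 135.8333.
A tax on buyers shifts demand down by 21: (167 - 21) - 0.5Q = 73.5 + Q, so Q_t = 48.3333. Buyers pay P_b = 142.8333; sellers receive P_s = P_b - 21 = 121.8333.
The welfare triangle lost has base Q* - Q_t = 14 and height t = 21, so DWL = (1/2)(14)(21) = 147.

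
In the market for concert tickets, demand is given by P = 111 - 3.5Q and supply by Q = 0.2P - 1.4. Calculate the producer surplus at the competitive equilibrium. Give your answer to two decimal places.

374.26

Rewriting supply in inverse form: P = 7 + 5Q.
Equilibrium: 111 - 3.5Q = 7 + 5Q, so Q* = 12.2353 and P* = 68.1765.
Producer surplus is the triangle above supply below P*: (1/2)(12.2353)(68.1765 - 7) = (1/2)(12.2353)(61.1765) = 374.2561.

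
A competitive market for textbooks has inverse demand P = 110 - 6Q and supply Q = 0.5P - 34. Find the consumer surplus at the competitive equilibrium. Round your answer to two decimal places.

82.69

Rewriting supply in inverse form: P = 68 + 2Q.
Setting demand equal to supply, 42 = 8Q, so Q* = 5.25 and P* = 78.5.
CS is the area between the demand curve and P* from 0 to Q*: (1/2)(5.25)(31.5) = 82.6875.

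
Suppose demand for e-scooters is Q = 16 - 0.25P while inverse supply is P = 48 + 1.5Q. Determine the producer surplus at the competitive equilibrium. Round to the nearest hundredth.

Rewriting demand in inverse form: P = 64 - 4Q.
Set 64 - 4Q = 48 + 1.5Q, which gives 16 = 5.5Q, so Q* = 2.9091 and P* = 64 - 4(2.9091) = 52.3636.
Producer surplus is the triangle above supply below P*: (1/2)(2.9091)(52.3636 - 48) = (1/2)(2.9091)(4.3636) = 6.3471.

6.35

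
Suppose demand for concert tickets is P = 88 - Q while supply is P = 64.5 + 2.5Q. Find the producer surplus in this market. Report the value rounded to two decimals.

56.35

Set 88 - Q = 64.5 + 2.5Q, which gives 23.5 = 3.5Q, so Q* = 6.7143 and P* = 88 - (6.7143) = 81.2857.
The supply curve's price intercept is 64.5, so PS = (1/2)(Q*)(P* - 64.5) = (1/2)(6.7143)(16.7857) = 56.352.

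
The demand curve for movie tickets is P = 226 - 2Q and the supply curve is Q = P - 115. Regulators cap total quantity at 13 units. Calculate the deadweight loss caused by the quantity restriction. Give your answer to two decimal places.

864.00

Rewriting supply in inverse form: P = 115 + Q.
Unrestricted equilibrium: Q* = (226 - 115)/(2 + 1) = 37.
At Q = 13 the demand price is 226 - 2(13) = 200 and the supply price is 115 + (13) = 128.
Deadweight loss is the triangle between the curves from 13 to 37: (1/2)(200 - 128)(37 - 13) = 864.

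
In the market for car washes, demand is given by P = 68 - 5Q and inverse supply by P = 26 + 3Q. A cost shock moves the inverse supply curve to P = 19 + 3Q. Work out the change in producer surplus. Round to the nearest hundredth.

Initial equilibrium: Q_0 = 5.25, P_0 = 41.75; CS_0 = (1/2)(5.25)(26.25) = 68.9062, PS_0 = (1/2)(5.25)(15.75) = 41.3438.
New equilibrium: 68 - 5Q = 19 + 3Q gives Q_1 = 6.125, P_1 = 37.375; CS_1 = 93.7891, PS_1 = 56.2734.
Change in producer surplus = 56.2734 - 41.3438 = 14.9297.

14.93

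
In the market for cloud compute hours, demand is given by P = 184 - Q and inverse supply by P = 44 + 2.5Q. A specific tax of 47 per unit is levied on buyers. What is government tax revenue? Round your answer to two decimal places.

1248.86

Without the tax, 184 - Q = 44 + 2.5Q so Q* = 40 and P* = 144.
A tax on buyers shifts demand down by 47: (184 - 47) - Q = 44 + 2.5Q, so Q_t = 26.5714. Buyers pay P_b = 157.4286; sellers receive P_s = P_b - 47 = 110.4286.
Revenue is the tax times quantity traded: 47 x 26.5714 = 1248.8571.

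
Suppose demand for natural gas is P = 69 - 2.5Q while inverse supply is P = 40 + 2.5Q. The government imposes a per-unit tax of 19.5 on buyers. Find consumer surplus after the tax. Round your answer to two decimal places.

Without the tax, 69 - 2.5Q = 40 + 2.5Q so Q* = 5.8 and P* = 54.5.
With the tax, buyers' net willingness to pay falls by 19.5: (69 - 19.5) - 2.5Q = 40 + 2.5Q, so Q_t = 1.9. Buyers pay P_b = 64.25; sellers receive P_s = P_b - 19.5 = 44.75.
Consumer surplus is the triangle under demand above P_b: (1/2)(1.9)(69 - 64.25) = 4.5125.

4.51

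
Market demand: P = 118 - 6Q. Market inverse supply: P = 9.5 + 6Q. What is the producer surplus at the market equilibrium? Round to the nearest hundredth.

Set 118 - 6Q = 9.5 + 6Q, which gives 108.5 = 12Q, so Q* = 9.0417 and P* = 118 - 6(9.0417) = 63.75.
Producer surplus is the triangle above supply below P*: (1/2)(9.0417)(63.75 - 9.5) = (1/2)(9.0417)(54.25) = 245.2552.

245.26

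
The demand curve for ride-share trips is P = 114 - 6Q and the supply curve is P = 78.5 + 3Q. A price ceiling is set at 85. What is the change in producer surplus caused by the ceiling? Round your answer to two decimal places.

Free-market equilibrium: 114 - 6Q = 78.5 + 3Q gives Q* = 3.9444, P* = 90.3333.
At the ceiling price 85, quantity supplied is (85 - 78.5)/3 = 2.1667; supply is the short side, so Q = 2.1667 trades at P = 85.
PS goes from (1/2)(3.9444)(11.8333) = 23.338 to 7.0417 (computed as (85 - 78.5)(2.1667) - (1/2)(3)(2.1667)^2), a change of -16.2963.

-16.30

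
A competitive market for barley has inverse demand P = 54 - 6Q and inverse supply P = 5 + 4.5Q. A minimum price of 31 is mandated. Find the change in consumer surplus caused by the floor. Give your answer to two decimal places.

-21.25

Free-market equilibrium: 54 - 6Q = 5 + 4.5Q gives Q* = 4.6667, P* = 26.
At P = 31, buyers demand (54 - 31)/6 = 3.8333 while sellers would supply more, so the quantity traded is 3.8333 at price 31.
CS goes from (1/2)(4.6667)(28) = 65.3333 to 44.0833 (computed as (54 - 31)(3.8333) - (1/2)(6)(3.8333)^2), a change of -21.25.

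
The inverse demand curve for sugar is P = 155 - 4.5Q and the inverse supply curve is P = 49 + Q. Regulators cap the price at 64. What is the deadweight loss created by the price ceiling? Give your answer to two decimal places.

50.20

Without the control, 155 - 4.5Q = 49 + Q so Q* = 19.2727 and P* = 68.2727.
At P = 64, sellers supply (64 - 49)/1 = 15 while buyers want more, so the quantity traded is 15 at price 64.
At Q = 15 the demand price is 87.5 and the supply price is 64. Deadweight loss is the triangle between the curves from 15 to 19.2727: (1/2)(87.5 - 64)(19.2727 - 15) = 50.2045.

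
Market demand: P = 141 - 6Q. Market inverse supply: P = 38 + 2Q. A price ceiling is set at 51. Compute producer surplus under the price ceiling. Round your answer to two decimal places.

Without the control, 141 - 6Q = 38 + 2Q so Q* = 12.875 and P* = 63.75.
At P = 51, sellers supply (51 - 38)/2 = 6.5 while buyers want more, so the quantity traded is 6.5 at price 51.
PS is the triangle above supply below 51: (1/2)(6.5)(51 - 38) = 42.25.

42.25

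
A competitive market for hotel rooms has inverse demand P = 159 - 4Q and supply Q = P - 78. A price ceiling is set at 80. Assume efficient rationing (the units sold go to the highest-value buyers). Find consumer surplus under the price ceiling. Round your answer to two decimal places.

Rewriting supply in inverse form: P = 78 + Q.
Free-market equilibrium: 159 - 4Q = 78 + Q gives Q* = 16.2, P* = 94.2.
At the ceiling price 80, quantity supplied is (80 - 78)/1 = 2; supply is the short side, so Q = 2 trades at P = 80.
The demand price at Q = 2 is 151. CS is the trapezoid between demand and 80 over [0, 2]: (1/2)[(159 - 80) + (151 - 80)](2) = 150.

150.00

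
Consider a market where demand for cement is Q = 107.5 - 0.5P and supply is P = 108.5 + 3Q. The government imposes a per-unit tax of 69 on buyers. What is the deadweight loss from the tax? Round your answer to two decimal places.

Rewriting demand in inverse form: P = 215 - 2Q.
Without the tax, 215 - 2Q = 108.5 + 3Q so Q* = 21.3 and P* = 172.4.
A tax on buyers shifts demand down by 69: (215 - 69) - 2Q = 108.5 + 3Q, so Q_t = 7.5. Buyers pay P_b = 200; sellers receive P_s = P_b - 69 = 131.
Deadweight loss is the triangle between the curves from Q_t to Q*: (1/2)(21.3 - 7.5)(69) = 476.1.

476.10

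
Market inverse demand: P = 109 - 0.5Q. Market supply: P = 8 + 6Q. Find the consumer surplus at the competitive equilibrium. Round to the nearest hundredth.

Equilibrium: 109 - 0.5Q = 8 + 6Q, so Q* = 15.5385 and P* = 101.2308.
CS is the area between the demand curve and P* from 0 to Q*: (1/2)(15.5385)(7.7692) = 60.3609.

60.36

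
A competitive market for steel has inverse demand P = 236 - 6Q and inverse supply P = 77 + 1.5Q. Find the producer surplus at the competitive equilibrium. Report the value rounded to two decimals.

Set 236 - 6Q = 77 + 1.5Q, which gives 159 = 7.5Q, so Q* = 21.2 and P* = 236 - 6(21.2) = 108.8.
Producer surplus is the triangle above supply below P*: (1/2)(21.2)(108.8 - 77) = (1/2)(21.2)(31.8) = 337.08.

337.08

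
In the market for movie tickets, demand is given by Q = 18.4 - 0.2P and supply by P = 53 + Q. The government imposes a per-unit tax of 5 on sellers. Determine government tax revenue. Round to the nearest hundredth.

Rewriting demand in inverse form: P = 92 - 5Q.
Without the tax, 92 - 5Q = 53 + Q so Q* = 6.5 and P* = 59.5.
A tax on sellers shifts supply up by 5: 92 - 5Q = 53 + Q + 5, so Q_t = 5.6667. Buyers pay P_b = 63.6667; sellers receive P_s = P_b - 5 = 58.6667.
Tax revenue = t x Q_t = 5 x 5.6667 = 28.3333.

28.33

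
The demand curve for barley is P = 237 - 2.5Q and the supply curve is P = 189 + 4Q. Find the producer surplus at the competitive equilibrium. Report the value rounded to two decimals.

109.07

Setting demand equal to supply, 48 = 6.5Q, so Q* = 7.3846 and P* = 218.5385.
Producer surplus is the triangle above supply below P*: (1/2)(7.3846)(218.5385 - 189) = (1/2)(7.3846)(29.5385) = 109.0651.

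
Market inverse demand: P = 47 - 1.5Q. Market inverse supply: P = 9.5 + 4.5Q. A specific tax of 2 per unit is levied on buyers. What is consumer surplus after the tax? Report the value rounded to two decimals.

Without the tax, 47 - 1.5Q = 9.5 + 4.5Q so Q* = 6.25 and P* = 37.625.
A tax on buyers shifts demand down by 2: (47 - 2) - 1.5Q = 9.5 + 4.5Q, so Q_t = 5.9167. Buyers pay P_b = 38.125; sellers receive P_s = P_b - 2 = 36.125.
CS = (1/2)(Q_t)(47 - P_b) = (1/2)(5.9167)(8.875) = 26.2552.

26.26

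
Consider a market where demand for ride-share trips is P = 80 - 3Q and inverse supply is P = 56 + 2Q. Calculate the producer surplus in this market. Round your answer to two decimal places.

Equilibrium: 80 - 3Q = 56 + 2Q, so Q* = 4.8 and P* = 65.6.
The supply curve's price intercept is 56, so PS = (1/2)(Q*)(P* - 56) = (1/2)(4.8)(9.6) = 23.04.

23.04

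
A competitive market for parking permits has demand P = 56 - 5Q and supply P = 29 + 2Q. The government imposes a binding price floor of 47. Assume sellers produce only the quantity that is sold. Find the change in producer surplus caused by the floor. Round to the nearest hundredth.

14.28

Without the control, 56 - 5Q = 29 + 2Q so Q* = 3.8571 and P* = 36.7143.
At the floor price 47, quantity demanded is (56 - 47)/5 = 1.8; demand is the short side, so Q = 1.8 trades at P = 47.
PS goes from (1/2)(3.8571)(7.7143) = 14.8776 to 29.16 (computed as (47 - 29)(1.8) - (1/2)(2)(1.8)^2), a change of 14.2824.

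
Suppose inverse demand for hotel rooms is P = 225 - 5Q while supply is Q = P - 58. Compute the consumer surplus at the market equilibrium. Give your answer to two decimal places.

Rewriting supply in inverse form: P = 58 + Q.
Equilibrium: 225 - 5Q = 58 + Q, so Q* = 27.8333 and P* = 85.8333.
The demand choke price is 225, so CS = (1/2)(Q*)(225 - P*) = (1/2)(27.8333)(139.1667) = 1936.7361.

1936.74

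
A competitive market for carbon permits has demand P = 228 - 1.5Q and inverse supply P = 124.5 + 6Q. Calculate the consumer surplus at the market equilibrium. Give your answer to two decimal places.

142.83

Set 228 - 1.5Q = 124.5 + 6Q, which gives 103.5 = 7.5Q, so Q* = 13.8 and P* = 228 - 1.5(13.8) = 207.3.
The demand choke price is 228, so CS = (1/2)(Q*)(228 - P*) = (1/2)(13.8)(20.7) = 142.83.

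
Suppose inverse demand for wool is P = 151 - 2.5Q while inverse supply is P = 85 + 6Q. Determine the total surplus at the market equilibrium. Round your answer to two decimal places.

256.24

Set 151 - 2.5Q = 85 + 6Q, which gives 66 = 8.5Q, so Q* = 7.7647 and P* = 151 - 2.5(7.7647) = 131.5882.
Total surplus is the full triangle between the curves from 0 to Q*: (1/2)(7.7647)(151 - 85) = 256.2353.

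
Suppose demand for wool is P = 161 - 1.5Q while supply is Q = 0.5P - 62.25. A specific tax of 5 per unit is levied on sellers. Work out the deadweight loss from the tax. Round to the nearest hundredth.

3.57

Rewriting supply in inverse form: P = 124.5 + 2Q.
Without the tax, 161 - 1.5Q = 124.5 + 2Q so Q* = 10.4286 and P* = 145.3571.
With the tax, sellers need 5 more per unit: 161 - 1.5Q = 124.5 + 2Q + 5, so Q_t = 9. Buyers pay P_b = 147.5; sellers receive P_s = P_b - 5 = 142.5.
The welfare triangle lost has base Q* - Q_t = 1.4286 and height t = 5, so DWL = (1/2)(1.4286)(5) = 3.5714.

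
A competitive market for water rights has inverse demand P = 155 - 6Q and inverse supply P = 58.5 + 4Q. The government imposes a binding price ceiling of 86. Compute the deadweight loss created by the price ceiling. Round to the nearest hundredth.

Free-market equilibrium: 155 - 6Q = 58.5 + 4Q gives Q* = 9.65, P* = 97.1.
At P = 86, sellers supply (86 - 58.5)/4 = 6.875 while buyers want more, so the quantity traded is 6.875 at price 86.
At Q = 6.875 the demand price is 113.75 and the supply price is 86. Deadweight loss is the triangle between the curves from 6.875 to 9.65: (1/2)(113.75 - 86)(9.65 - 6.875) = 38.5031.

38.50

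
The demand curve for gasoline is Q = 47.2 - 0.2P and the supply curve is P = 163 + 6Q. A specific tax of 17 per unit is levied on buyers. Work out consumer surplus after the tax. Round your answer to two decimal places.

64.79

Rewriting demand in inverse form: P = 236 - 5Q.
Pre-tax equilibrium: 236 - 5Q = 163 + 6Q gives Q* = 6.6364, P* = 202.8182.
A tax on buyers shifts demand down by 17: (236 - 17) - 5Q = 163 + 6Q, so Q_t = 5.0909. Buyers pay P_b = 210.5455; sellers receive P_s = P_b - 17 = 193.5455.
Consumer surplus is the triangle under demand above P_b: (1/2)(5.0909)(236 - 210.5455) = 64.7934.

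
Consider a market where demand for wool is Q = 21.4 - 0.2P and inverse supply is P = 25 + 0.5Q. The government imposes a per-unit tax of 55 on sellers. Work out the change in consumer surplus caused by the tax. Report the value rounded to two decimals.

Rewriting demand in inverse form: P = 107 - 5Q.
Without the tax, 107 - 5Q = 25 + 0.5Q so Q* = 14.9091 and P* = 32.4545.
With the tax, sellers need 55 more per unit: 107 - 5Q = 25 + 0.5Q + 55, so Q_t = 4.9091. Buyers pay P_b = 82.4545; sellers receive P_s = P_b - 55 = 27.4545.
CS falls from (1/2)(14.9091)(74.5455) = 555.7025 to (1/2)(4.9091)(24.5455) = 60.2479, a change of -495.4545.

-495.45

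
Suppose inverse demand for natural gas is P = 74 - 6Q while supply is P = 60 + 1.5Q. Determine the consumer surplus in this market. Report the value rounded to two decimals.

Setting demand equal to supply, 14 = 7.5Q, so Q* = 1.8667 and P* = 62.8.
CS is the area between the demand curve and P* from 0 to Q*: (1/2)(1.8667)(11.2) = 10.4533.

10.45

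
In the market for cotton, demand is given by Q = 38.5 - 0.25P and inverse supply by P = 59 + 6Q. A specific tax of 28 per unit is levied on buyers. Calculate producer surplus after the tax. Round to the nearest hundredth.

134.67

Rewriting demand in inverse form: P = 154 - 4Q.
Without the tax, 154 - 4Q = 59 + 6Q so Q* = 9.5 and P* = 116.
With the tax, buyers' net willingness to pay falls by 28: (154 - 28) - 4Q = 59 + 6Q, so Q_t = 6.7. Buyers pay P_b = 127.2; sellers receive P_s = P_b - 28 = 99.2.
Producer surplus is the triangle above supply below P_s: (1/2)(6.7)(99.2 - 59) = 134.67.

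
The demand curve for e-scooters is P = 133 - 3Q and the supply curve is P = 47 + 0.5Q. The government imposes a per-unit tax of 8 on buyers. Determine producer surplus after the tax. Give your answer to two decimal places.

Pre-tax equilibrium: 133 - 3Q = 47 + 0.5Q gives Q* = 24.5714, P* = 59.2857.
A tax on buyers shifts demand down by 8: (133 - 8) - 3Q = 47 + 0.5Q, so Q_t = 22.2857. Buyers pay P_b = 66.1429; sellers receive P_s = P_b - 8 = 58.1429.
PS = (1/2)(Q_t)(P_s - 47) = (1/2)(22.2857)(11.1429) = 124.1633.

124.16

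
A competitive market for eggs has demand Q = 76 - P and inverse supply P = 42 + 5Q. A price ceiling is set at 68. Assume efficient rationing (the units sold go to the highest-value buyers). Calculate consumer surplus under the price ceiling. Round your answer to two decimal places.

28.08

Rewriting demand in inverse form: P = 76 - Q.
Free-market equilibrium: 76 - Q = 42 + 5Q gives Q* = 5.6667, P* = 70.3333.
At the ceiling price 68, quantity supplied is (68 - 42)/5 = 5.2; supply is the short side, so Q = 5.2 trades at P = 68.
The demand price at Q = 5.2 is 70.8. CS is the trapezoid between demand and 68 over [0, 5.2]: (1/2)[(76 - 68) + (70.8 - 68)](5.2) = 28.08.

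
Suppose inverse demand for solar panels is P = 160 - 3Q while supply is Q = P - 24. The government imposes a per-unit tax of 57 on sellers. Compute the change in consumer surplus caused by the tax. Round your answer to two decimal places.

Rewriting supply in inverse form: P = 24 + Q.
Pre-tax equilibrium: 160 - 3Q = 24 + Q gives Q* = 34, P* = 58.
A tax on sellers shifts supply up by 57: 160 - 3Q = 24 + Q + 57, so Q_t = 19.75. Buyers pay P_b = 100.75; sellers receive P_s = P_b - 57 = 43.75.
Consumers lose the trapezoid between P* and P_b out to Q_t plus the triangle from Q_t to Q*: change in CS = 585.0938 - 1734 = -1148.9062.

-1148.91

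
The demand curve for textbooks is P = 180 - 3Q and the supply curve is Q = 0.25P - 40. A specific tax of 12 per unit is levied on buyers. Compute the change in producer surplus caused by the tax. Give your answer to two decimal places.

Rewriting supply in inverse form: P = 160 + 4Q.
Pre-tax equilibrium: 180 - 3Q = 160 + 4Q gives Q* = 2.8571, P* = 171.4286.
With the tax, buyers' net willingness to pay falls by 12: (180 - 12) - 3Q = 160 + 4Q, so Q_t = 1.1429. Buyers pay P_b = 176.5714; sellers receive P_s = P_b - 12 = 164.5714.
Producers lose the trapezoid between P_s and P* out to Q_t plus the triangle from Q_t to Q*: change in PS = 2.6122 - 16.3265 = -13.7143.

-13.71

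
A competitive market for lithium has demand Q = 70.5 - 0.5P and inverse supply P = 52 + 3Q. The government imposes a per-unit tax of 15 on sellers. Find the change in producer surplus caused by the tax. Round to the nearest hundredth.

-146.70

Rewriting demand in inverse form: P = 141 - 2Q.
Without the tax, 141 - 2Q = 52 + 3Q so Q* = 17.8 and P* = 105.4.
With the tax, sellers need 15 more per unit: 141 - 2Q = 52 + 3Q + 15, so Q_t = 14.8. Buyers pay P_b = 111.4; sellers receive P_s = P_b - 15 = 96.4.
Producers lose the trapezoid between P_s and P* out to Q_t plus the triangle from Q_t to Q*: change in PS = 328.56 - 475.26 = -146.7.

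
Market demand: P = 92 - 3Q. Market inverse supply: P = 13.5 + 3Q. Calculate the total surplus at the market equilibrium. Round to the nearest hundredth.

Setting demand equal to supply, 78.5 = 6Q, so Q* = 13.0833 and P* = 52.75.
CS = (1/2)(13.0833)(39.25) = 256.7604 and PS = (1/2)(13.0833)(39.25) = 256.7604, so total surplus = 513.5208.

513.52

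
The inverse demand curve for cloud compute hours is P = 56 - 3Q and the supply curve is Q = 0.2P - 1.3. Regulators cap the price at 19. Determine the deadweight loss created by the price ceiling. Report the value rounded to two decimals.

54.39

Rewriting supply in inverse form: P = 6.5 + 5Q.
Free-market equilibrium: 56 - 3Q = 6.5 + 5Q gives Q* = 6.1875, P* = 37.4375.
At P = 19, sellers supply (19 - 6.5)/5 = 2.5 while buyers want more, so the quantity traded is 2.5 at price 19.
The lost-trades triangle has base Q* - 2.5 = 3.6875 and height equal to the gap between the curves at Q = 2.5, which is 48.5 - 19 = 29.5. DWL = (1/2)(3.6875)(29.5) = 54.3906.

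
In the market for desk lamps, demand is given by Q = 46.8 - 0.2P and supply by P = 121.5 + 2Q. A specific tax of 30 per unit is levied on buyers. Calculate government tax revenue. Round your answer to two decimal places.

Rewriting demand in inverse form: P = 234 - 5Q.
Without the tax, 234 - 5Q = 121.5 + 2Q so Q* = 16.0714 and P* = 153.6429.
With the tax, buyers' net willingness to pay falls by 30: (234 - 30) - 5Q = 121.5 + 2Q, so Q_t = 11.7857. Buyers pay P_b = 175.0714; sellers receive P_s = P_b - 30 = 145.0714.
Tax revenue = t x Q_t = 30 x 11.7857 = 353.5714.

353.57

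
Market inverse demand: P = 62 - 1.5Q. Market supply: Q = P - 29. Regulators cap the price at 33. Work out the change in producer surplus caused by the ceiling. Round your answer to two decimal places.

-79.12

Rewriting supply in inverse form: P = 29 + Q.
Free-market equilibrium: 62 - 1.5Q = 29 + Q gives Q* = 13.2, P* = 42.2.
At the ceiling price 33, quantity supplied is (33 - 29)/1 = 4; supply is the short side, so Q = 4 trades at P = 33.
PS goes from (1/2)(13.2)(13.2) = 87.12 to 8 (computed as (33 - 29)(4) - (1/2)(1)(4)^2), a change of -79.12.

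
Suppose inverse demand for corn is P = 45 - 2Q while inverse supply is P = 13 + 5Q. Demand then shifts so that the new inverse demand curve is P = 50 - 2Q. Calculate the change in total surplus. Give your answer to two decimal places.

24.64

Initial equilibrium: Q_0 = 4.5714, P_0 = 35.8571; CS_0 = (1/2)(4.5714)(9.1429) = 20.898, PS_0 = (1/2)(4.5714)(22.8571) = 52.2449.
New equilibrium: 50 - 2Q = 13 + 5Q gives Q_1 = 5.2857, P_1 = 39.4286; CS_1 = 27.9388, PS_1 = 69.8469.
Change in total surplus = (27.9388 + 69.8469) - (20.898 + 52.2449) = 24.6429.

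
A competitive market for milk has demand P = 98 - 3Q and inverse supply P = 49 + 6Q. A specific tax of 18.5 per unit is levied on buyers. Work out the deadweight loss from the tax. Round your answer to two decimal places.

Without the tax, 98 - 3Q = 49 + 6Q so Q* = 5.4444 and P* = 81.6667.
A tax on buyers shifts demand down by 18.5: (98 - 18.5) - 3Q = 49 + 6Q, so Q_t = 3.3889. Buyers pay P_b = 87.8333; sellers receive P_s = P_b - 18.5 = 69.3333.
The welfare triangle lost has base Q* - Q_t = 2.0556 and height t = 18.5, so DWL = (1/2)(2.0556)(18.5) = 19.0139.

19.01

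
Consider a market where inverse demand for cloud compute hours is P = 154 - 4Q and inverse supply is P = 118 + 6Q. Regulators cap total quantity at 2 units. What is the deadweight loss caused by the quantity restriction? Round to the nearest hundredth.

Without the quota, 154 - 4Q = 118 + 6Q gives Q* = 3.6.
At Q = 2 the demand price is 154 - 4(2) = 146 and the supply price is 118 + 6(2) = 130.
Deadweight loss is the triangle between the curves from 2 to 3.6: (1/2)(146 - 130)(3.6 - 2) = 12.8.

12.80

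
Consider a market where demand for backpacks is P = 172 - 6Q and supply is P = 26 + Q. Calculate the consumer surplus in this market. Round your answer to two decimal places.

1305.06

Equilibrium: 172 - 6Q = 26 + Q, so Q* = 20.8571 and P* = 46.8571.
Consumer surplus is the triangle under demand above P*: (1/2)(20.8571)(172 - 46.8571) = (1/2)(20.8571)(125.1429) = 1305.0612.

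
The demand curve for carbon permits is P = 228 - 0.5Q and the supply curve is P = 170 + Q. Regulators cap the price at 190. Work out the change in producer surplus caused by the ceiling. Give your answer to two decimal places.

-547.56

Free-market equilibrium: 228 - 0.5Q = 170 + Q gives Q* = 38.6667, P* = 208.6667.
At P = 190, sellers supply (190 - 170)/1 = 20 while buyers want more, so the quantity traded is 20 at price 190.
PS goes from (1/2)(38.6667)(38.6667) = 747.5556 to 200 (computed as (190 - 170)(20) - (1/2)(1)(20)^2), a change of -547.5556.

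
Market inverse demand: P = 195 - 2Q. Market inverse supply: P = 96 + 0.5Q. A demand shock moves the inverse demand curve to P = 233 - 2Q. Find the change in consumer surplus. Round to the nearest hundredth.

1434.88

Initial equilibrium: Q_0 = 39.6, P_0 = 115.8; CS_0 = (1/2)(39.6)(79.2) = 1568.16, PS_0 = (1/2)(39.6)(19.8) = 392.04.
New equilibrium: 233 - 2Q = 96 + 0.5Q gives Q_1 = 54.8, P_1 = 123.4; CS_1 = 3003.04, PS_1 = 750.76.
Change in consumer surplus = 3003.04 - 1568.16 = 1434.88.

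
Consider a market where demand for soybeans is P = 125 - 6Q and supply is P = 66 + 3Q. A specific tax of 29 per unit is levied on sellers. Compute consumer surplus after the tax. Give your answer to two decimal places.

Without the tax, 125 - 6Q = 66 + 3Q so Q* = 6.5556 and P* = 85.6667.
A tax on sellers shifts supply up by 29: 125 - 6Q = 66 + 3Q + 29, so Q_t = 3.3333. Buyers pay P_b = 105; sellers receive P_s = P_b - 29 = 76.
CS = (1/2)(Q_t)(125 - P_b) = (1/2)(3.3333)(20) = 33.3333.

33.33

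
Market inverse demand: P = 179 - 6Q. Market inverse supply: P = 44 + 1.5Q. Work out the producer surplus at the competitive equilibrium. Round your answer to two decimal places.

243.00

Set 179 - 6Q = 44 + 1.5Q, which gives 135 = 7.5Q, so Q* = 18 and P* = 179 - 6(18) = 71.
Producer surplus is the triangle above supply below P*: (1/2)(18)(71 - 44) = (1/2)(18)(27) = 243.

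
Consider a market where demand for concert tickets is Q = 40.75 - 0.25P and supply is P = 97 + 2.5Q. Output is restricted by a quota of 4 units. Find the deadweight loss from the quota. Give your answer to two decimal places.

123.08

Rewriting demand in inverse form: P = 163 - 4Q.
Without the quota, 163 - 4Q = 97 + 2.5Q gives Q* = 10.1538.
At Q = 4 the demand price is 163 - 4(4) = 147 and the supply price is 97 + 2.5(4) = 107.
DWL = (1/2)(gap between curves at 4) x (Q* - 4) = (1/2)(40)(6.1538) = 123.0769.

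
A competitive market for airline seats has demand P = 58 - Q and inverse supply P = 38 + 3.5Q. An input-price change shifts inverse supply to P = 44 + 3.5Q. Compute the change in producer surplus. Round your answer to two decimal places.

-17.63

Initial equilibrium: Q_0 = 4.4444, P_0 = 53.5556; CS_0 = (1/2)(4.4444)(4.4444) = 9.8765, PS_0 = (1/2)(4.4444)(15.5556) = 34.5679.
New equilibrium: 58 - Q = 44 + 3.5Q gives Q_1 = 3.1111, P_1 = 54.8889; CS_1 = 4.8395, PS_1 = 16.9383.
Change in producer surplus = 16.9383 - 34.5679 = -17.6296.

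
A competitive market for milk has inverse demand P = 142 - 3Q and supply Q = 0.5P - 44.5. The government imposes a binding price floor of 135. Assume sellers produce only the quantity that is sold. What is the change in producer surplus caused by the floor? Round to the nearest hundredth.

Rewriting supply in inverse form: P = 89 + 2Q.
Free-market equilibrium: 142 - 3Q = 89 + 2Q gives Q* = 10.6, P* = 110.2.
At the floor price 135, quantity demanded is (142 - 135)/3 = 2.3333; demand is the short side, so Q = 2.3333 trades at P = 135.
PS goes from (1/2)(10.6)(21.2) = 112.36 to 101.8889 (computed as (135 - 89)(2.3333) - (1/2)(2)(2.3333)^2), a change of -10.4711.

-10.47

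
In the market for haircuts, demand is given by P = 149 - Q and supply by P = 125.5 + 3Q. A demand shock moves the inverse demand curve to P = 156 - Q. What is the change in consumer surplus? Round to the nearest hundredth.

11.81

Initial equilibrium: Q_0 = 5.875, P_0 = 143.125; CS_0 = (1/2)(5.875)(5.875) = 17.2578, PS_0 = (1/2)(5.875)(17.625) = 51.7734.
New equilibrium: 156 - Q = 125.5 + 3Q gives Q_1 = 7.625, P_1 = 148.375; CS_1 = 29.0703, PS_1 = 87.2109.
Change in consumer surplus = 29.0703 - 17.2578 = 11.8125.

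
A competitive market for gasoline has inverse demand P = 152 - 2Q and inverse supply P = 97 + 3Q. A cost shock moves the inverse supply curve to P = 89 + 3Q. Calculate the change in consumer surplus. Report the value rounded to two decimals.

37.76

Initial equilibrium: Q_0 = 11, P_0 = 130; CS_0 = (1/2)(11)(22) = 121, PS_0 = (1/2)(11)(33) = 181.5.
New equilibrium: 152 - 2Q = 89 + 3Q gives Q_1 = 12.6, P_1 = 126.8; CS_1 = 158.76, PS_1 = 238.14.
Change in consumer surplus = 158.76 - 121 = 37.76.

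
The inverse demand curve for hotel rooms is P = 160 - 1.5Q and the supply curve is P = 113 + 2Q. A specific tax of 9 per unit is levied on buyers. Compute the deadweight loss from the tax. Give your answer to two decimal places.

11.57

Pre-tax equilibrium: 160 - 1.5Q = 113 + 2Q gives Q* = 13.4286, P* = 139.8571.
A tax on buyers shifts demand down by 9: (160 - 9) - 1.5Q = 113 + 2Q, so Q_t = 10.8571. Buyers pay P_b = 143.7143; sellers receive P_s = P_b - 9 = 134.7143.
The welfare triangle lost has base Q* - Q_t = 2.5714 and height t = 9, so DWL = (1/2)(2.5714)(9) = 11.5714.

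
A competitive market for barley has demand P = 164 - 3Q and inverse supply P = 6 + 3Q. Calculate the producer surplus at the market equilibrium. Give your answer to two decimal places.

1040.17

Setting demand equal to supply, 158 = 6Q, so Q* = 26.3333 and P* = 85.
PS is the area between P* and the supply curve from 0 to Q*: (1/2)(26.3333)(79) = 1040.1667.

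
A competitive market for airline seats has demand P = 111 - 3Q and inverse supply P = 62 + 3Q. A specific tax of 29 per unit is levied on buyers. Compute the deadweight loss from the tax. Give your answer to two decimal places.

Pre-tax equilibrium: 111 - 3Q = 62 + 3Q gives Q* = 8.1667, P* = 86.5.
A tax on buyers shifts demand down by 29: (111 - 29) - 3Q = 62 + 3Q, so Q_t = 3.3333. Buyers pay P_b = 101; sellers receive P_s = P_b - 29 = 72.
Deadweight loss is the triangle between the curves from Q_t to Q*: (1/2)(8.1667 - 3.3333)(29) = 70.0833.

70.08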